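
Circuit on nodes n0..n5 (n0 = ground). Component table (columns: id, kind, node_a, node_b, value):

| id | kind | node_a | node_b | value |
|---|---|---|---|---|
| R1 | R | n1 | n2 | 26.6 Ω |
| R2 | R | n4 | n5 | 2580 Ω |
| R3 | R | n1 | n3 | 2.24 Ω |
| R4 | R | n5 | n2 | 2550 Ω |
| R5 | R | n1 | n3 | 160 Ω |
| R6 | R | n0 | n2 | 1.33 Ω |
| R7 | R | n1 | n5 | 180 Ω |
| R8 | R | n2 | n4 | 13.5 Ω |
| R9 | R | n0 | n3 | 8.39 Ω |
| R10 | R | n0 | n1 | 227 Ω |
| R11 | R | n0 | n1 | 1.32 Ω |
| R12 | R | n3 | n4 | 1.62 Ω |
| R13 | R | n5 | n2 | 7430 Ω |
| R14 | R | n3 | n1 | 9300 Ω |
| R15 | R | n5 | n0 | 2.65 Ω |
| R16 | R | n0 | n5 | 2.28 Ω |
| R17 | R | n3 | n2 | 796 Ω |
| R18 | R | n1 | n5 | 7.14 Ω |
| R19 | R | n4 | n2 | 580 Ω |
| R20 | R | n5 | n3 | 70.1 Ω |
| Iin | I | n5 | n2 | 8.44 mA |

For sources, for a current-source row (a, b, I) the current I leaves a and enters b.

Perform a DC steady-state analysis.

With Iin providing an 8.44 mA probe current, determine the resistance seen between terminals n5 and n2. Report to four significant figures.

Apply KCL at each of the 5 non-ground nodes and solve the resulting linear system.
Node n1: branches {R1, R3, R5, R7, R10, R11, R14, R18} → V_1 = -0.0004765
Node n2: branches {R1, R4, R6, R8, R13, R17, R19, Iin} → V_2 = 0.009842
Node n3: branches {R3, R5, R9, R12, R14, R17, R20} → V_3 = 0.0005090
Node n4: branches {R2, R8, R12, R19} → V_4 = 0.001524
Node n5: branches {R2, R4, R7, R13, R15, R16, R18, R20, Iin} → V_5 = -0.008699

R_eq = 2.197 Ω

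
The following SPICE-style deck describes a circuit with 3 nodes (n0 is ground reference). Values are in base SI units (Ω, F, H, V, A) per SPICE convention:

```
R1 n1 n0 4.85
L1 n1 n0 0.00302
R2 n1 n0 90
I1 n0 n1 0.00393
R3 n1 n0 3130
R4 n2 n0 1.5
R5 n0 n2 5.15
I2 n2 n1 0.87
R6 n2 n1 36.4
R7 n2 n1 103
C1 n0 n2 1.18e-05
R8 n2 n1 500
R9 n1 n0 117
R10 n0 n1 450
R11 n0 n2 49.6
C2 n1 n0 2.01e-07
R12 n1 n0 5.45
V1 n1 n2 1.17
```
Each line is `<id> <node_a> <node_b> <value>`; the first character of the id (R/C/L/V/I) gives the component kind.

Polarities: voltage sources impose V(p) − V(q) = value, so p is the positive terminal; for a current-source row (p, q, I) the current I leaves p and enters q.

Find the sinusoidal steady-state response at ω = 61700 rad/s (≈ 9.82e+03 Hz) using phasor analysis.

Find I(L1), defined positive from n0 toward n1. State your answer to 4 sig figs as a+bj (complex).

-0.0008267+0.004765j A

MNA unknowns: 2 node voltages V₁..V_2 plus 1 source current (V1)
R1: Y=0.2062+0.000j on G[1,0]
L1: Y=0.000-0.005367j on G[1,0]
R2: Y=0.01111+0.000j on G[1,0]
I1: z[0]−=0.00393, z[1]+=0.00393
R3: Y=0.0003195+0.000j on G[1,0]
R4: Y=0.6667+0.000j on G[2,0]
R5: Y=0.1942+0.000j on G[0,2]
I2: z[2]−=0.87, z[1]+=0.87
R6: Y=0.02747+0.000j on G[2,1]
R7: Y=0.009709+0.000j on G[2,1]
C1: Y=0.000+0.7281j on G[0,2]
R8: Y=0.002000+0.000j on G[2,1]
R9: Y=0.008547+0.000j on G[1,0]
R10: Y=0.002222+0.000j on G[0,1]
R11: Y=0.02016+0.000j on G[0,2]
C2: Y=0.000+0.01240j on G[1,0]
R12: Y=0.1835+0.000j on G[1,0]
V1: row V1−V2=1.17, i_V1 at 1,2
solve → V1=0.8879+0.1540j, V2=-0.2821+0.1540j
aux → i_V1=0.4635-0.06969j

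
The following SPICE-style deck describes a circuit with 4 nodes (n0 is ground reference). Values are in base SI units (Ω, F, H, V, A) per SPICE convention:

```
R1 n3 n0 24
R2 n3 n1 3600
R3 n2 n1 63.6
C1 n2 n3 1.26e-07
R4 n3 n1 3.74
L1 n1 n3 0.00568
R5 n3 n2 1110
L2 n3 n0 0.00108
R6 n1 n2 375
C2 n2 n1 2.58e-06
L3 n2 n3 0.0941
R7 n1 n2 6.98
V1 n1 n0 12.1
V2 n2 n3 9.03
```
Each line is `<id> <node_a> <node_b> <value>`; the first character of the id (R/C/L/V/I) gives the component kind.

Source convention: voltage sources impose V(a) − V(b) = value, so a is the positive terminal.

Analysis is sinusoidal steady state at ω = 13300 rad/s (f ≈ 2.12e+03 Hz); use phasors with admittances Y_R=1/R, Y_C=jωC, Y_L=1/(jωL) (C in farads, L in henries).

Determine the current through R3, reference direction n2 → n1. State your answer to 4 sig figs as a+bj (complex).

Element admittances at ω=13300 rad/s:
  Y(R1) = 0.04167+0.000j S between n3,n0
  Y(R2) = 0.0002778+0.000j S between n3,n1
  Y(R3) = 0.01572+0.000j S between n2,n1
  Y(C1) = 0.000+0.001676j S between n2,n3
  Y(R4) = 0.2674+0.000j S between n3,n1
  Y(L1) = 0.000-0.01324j S between n1,n3
  Y(R5) = 0.0009009+0.000j S between n3,n2
  Y(L2) = 0.000-0.06962j S between n3,n0
  Y(R6) = 0.002667+0.000j S between n1,n2
  Y(C2) = 0.000+0.03431j S between n2,n1
  Y(L3) = 0.000-0.0007990j S between n2,n3
  Y(R7) = 0.1433+0.000j S between n1,n2
  V1: constraint V(n1)−V(n0) = 12.1
  V2: constraint V(n2)−V(n3) = 9.03
Assemble and solve the 5×5 MNA system:
  V(n1)=12.10+0.000j  V(n2)=16.89+0.6935j  V(n3)=7.859+0.6935j
  i(V1)=-0.3757+0.5182j  i(V2)=-0.7585-0.2844j

0.07529+0.01090j A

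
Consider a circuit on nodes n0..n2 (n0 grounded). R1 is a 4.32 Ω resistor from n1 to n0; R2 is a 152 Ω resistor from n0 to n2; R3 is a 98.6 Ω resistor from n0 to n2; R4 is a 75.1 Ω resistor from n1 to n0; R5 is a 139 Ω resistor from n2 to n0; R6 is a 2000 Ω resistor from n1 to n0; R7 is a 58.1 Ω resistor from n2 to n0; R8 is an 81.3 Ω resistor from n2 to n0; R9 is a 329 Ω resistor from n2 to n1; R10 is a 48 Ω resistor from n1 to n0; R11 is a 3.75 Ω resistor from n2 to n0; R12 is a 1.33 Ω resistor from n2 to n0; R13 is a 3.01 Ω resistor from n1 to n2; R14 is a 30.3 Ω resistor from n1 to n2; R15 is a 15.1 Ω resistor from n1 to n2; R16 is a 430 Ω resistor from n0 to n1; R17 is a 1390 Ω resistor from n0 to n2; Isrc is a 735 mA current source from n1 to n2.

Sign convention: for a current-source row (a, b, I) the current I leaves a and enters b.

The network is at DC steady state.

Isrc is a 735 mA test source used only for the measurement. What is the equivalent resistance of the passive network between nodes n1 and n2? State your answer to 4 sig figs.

R_eq = 1.540 Ω

Apply KCL at each of the 2 non-ground nodes and solve the resulting linear system.
Node n1: branches {R1, R4, R6, R9, R10, R13, R14, R15, R16, Isrc} → V_1 = -0.9055
Node n2: branches {R2, R3, R5, R7, R8, R9, R11, R12, R13, R14, R15, R17, Isrc} → V_2 = 0.2266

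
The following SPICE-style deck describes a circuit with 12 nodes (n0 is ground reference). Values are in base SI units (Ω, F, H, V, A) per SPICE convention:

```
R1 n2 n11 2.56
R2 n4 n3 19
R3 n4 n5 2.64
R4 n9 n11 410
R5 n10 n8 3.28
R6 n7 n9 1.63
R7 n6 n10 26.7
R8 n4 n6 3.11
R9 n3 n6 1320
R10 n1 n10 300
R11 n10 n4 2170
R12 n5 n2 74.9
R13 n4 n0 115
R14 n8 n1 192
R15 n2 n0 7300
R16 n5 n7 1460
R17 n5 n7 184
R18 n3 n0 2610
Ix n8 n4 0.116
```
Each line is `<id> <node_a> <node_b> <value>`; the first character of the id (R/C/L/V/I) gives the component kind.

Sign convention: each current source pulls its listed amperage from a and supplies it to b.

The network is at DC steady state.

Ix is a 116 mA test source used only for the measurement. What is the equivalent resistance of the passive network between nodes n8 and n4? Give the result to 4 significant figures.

MNA unknowns: 11 node voltages V₁..V_11
R1: Y=0.3906 on G[2,11]
R2: Y=0.05263 on G[4,3]
R3: Y=0.3788 on G[4,5]
R4: Y=0.002439 on G[9,11]
R5: Y=0.3049 on G[10,8]
R6: Y=0.6135 on G[7,9]
R7: Y=0.03745 on G[6,10]
R8: Y=0.3215 on G[4,6]
R9: Y=0.0007576 on G[3,6]
R10: Y=0.003333 on G[1,10]
R11: Y=0.0004608 on G[10,4]
R12: Y=0.01335 on G[5,2]
R13: Y=0.008696 on G[4,0]
R14: Y=0.005208 on G[8,1]
R15: Y=0.0001370 on G[2,0]
R16: Y=0.0006849 on G[5,7]
R17: Y=0.005435 on G[5,7]
R18: Y=0.0003831 on G[3,0]
Ix: z[8]−=0.116, z[4]+=0.116
solve → V1=-3.641, V2=0.0002061, V3=-0.004796, V4=0.0002081, V5=0.0002080, V6=-0.3548, V7=0.0002074, V8=-3.788, V9=0.0002074, V10=-3.410, V11=0.0002061

R_eq = 32.66 Ω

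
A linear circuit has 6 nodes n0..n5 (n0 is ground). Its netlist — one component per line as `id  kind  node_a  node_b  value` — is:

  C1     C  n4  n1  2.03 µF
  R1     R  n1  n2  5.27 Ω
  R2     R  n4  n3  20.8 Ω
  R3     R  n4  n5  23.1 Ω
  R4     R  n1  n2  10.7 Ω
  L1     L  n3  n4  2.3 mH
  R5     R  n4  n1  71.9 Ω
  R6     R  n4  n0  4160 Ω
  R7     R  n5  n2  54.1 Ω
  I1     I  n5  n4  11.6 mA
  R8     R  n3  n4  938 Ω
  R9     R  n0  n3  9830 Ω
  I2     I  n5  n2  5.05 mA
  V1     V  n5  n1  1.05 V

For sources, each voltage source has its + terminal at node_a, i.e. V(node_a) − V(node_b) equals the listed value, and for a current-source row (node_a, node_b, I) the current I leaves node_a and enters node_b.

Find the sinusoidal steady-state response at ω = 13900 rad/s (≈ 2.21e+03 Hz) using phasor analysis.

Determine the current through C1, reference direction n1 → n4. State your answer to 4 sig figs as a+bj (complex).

-0.01117-0.02264j A

MNA unknowns: 5 node voltages V₁..V_5 plus 1 source current (V1)
C1: Y=0.000+0.02822j on G[4,1]
R1: Y=0.1898+0.000j on G[1,2]
R2: Y=0.04808+0.000j on G[4,3]
R3: Y=0.04329+0.000j on G[4,5]
R4: Y=0.09346+0.000j on G[1,2]
L1: Y=0.000-0.03128j on G[3,4]
R5: Y=0.01391+0.000j on G[4,1]
R6: Y=0.0002404+0.000j on G[4,0]
R7: Y=0.01848+0.000j on G[5,2]
I1: z[5]−=0.0116, z[4]+=0.0116
R8: Y=0.001066+0.000j on G[3,4]
R9: Y=0.0001017+0.000j on G[0,3]
I2: z[5]−=0.00505, z[2]+=0.00505
V1: row V5−V1=1.05, i_V1 at 5,1
solve → V1=-0.8022+0.3958j, V2=-0.7212+0.3958j, V3=0.000+0.000j, V4=0.000+0.000j, V5=0.2478+0.3958j
aux → i_V1=-0.04529-0.01713j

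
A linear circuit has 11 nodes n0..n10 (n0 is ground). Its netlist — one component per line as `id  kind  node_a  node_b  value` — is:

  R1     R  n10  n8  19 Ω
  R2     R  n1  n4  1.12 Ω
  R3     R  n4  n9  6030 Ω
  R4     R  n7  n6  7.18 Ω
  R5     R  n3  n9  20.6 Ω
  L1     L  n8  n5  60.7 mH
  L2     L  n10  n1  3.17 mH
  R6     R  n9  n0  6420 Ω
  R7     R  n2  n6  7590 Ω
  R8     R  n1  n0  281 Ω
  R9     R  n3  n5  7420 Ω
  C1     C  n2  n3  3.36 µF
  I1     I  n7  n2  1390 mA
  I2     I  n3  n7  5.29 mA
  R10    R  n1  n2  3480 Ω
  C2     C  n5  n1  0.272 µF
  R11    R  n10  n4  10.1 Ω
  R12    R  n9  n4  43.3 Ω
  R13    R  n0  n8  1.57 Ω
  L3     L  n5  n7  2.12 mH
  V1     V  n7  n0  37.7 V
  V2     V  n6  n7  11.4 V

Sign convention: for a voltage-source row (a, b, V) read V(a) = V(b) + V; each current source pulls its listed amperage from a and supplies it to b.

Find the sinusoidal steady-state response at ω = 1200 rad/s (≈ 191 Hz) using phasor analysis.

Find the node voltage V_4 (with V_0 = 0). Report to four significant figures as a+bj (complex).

Apply KCL at each of the 10 non-ground nodes and solve the resulting linear system.
Node n1: branches {R2, L2, R8, R10, C2} → V_1 = 27.04+3.704j
Node n2: branches {R7, C1, I1, R10} → V_2 = 145.8-321.2j
Node n3: branches {R5, R9, C1, I2} → V_3 = 112.1+11.92j
Node n4: branches {R2, R3, R11, R12} → V_4 = 28.25+3.454j
Node n5: branches {L1, R9, C2, L3} → V_5 = 36.50-0.001485j
Node n6: branches {R4, R7, V2} → V_6 = 49.10+0.000j
Node n7: branches {R4, I1, I2, L3, V1, V2} → V_7 = 37.70+0.000j
Node n8: branches {R1, L1, R13} → V_8 = 1.983-0.6981j
Node n9: branches {R3, R5, R6, R12} → V_9 = 84.76+9.157j
Node n10: branches {R1, L2, R11} → V_10 = 25.80-0.1435j
Source currents: i(V1)=-1.373+0.4301j, i(V2)=-1.575-0.04232j

28.25+3.454j V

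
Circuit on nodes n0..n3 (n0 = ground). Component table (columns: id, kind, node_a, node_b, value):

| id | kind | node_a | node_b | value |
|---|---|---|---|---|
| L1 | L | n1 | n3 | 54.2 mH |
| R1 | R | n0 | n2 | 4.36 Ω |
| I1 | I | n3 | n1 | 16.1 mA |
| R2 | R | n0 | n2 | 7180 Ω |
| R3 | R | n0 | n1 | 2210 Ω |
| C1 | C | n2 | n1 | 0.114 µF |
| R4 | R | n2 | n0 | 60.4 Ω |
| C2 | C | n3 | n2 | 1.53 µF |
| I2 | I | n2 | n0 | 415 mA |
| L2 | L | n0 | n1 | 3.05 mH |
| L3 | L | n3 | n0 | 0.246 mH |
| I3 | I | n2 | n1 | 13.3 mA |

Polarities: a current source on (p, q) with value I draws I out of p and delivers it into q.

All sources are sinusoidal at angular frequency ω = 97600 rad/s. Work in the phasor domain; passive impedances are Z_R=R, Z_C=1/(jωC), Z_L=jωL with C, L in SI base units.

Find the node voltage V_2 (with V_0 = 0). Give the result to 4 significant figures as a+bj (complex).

-1.557-0.3840j V

Element admittances at ω=97600 rad/s:
  Y(L1) = 0.000-0.0001890j S between n1,n3
  Y(R1) = 0.2294+0.000j S between n0,n2
  I1: injects 0.0161 A into n1 (from n3)
  Y(R2) = 0.0001393+0.000j S between n0,n2
  Y(R3) = 0.0004525+0.000j S between n0,n1
  Y(C1) = 0.000+0.01113j S between n2,n1
  Y(R4) = 0.01656+0.000j S between n2,n0
  Y(C2) = 0.000+0.1493j S between n3,n2
  I2: injects 0.415 A into n0 (from n2)
  Y(L2) = 0.000-0.003359j S between n0,n1
  Y(L3) = 0.000-0.04165j S between n3,n0
  I3: injects 0.0133 A into n1 (from n2)
Assemble and solve the 3×3 MNA system:
  V(n1)=-1.961-4.551j  V(n2)=-1.557-0.3840j  V(n3)=-2.160-0.3757j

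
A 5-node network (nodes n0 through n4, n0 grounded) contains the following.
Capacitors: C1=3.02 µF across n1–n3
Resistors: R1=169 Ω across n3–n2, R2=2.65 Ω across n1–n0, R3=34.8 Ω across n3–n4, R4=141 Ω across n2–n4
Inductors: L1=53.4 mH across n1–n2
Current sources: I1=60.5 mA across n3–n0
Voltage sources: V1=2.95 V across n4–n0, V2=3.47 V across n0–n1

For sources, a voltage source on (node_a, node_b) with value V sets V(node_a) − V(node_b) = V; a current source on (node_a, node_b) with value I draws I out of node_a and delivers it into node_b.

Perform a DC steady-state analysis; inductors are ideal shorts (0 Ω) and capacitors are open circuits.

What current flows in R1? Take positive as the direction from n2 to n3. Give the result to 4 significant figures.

-0.02117 A

Apply KCL at each of the 4 non-ground nodes and solve the resulting linear system.
Node n1: branches {C1, R2, L1, V2} → V_1 = -3.470
Node n2: branches {R1, R4, L1} → V_2 = -3.470
Node n3: branches {C1, R1, R3, I1} → V_3 = 0.1079
Node n4: branches {R3, R4, V1} → V_4 = 2.950
Source currents: i(L1)=-0.06670, i(V1)=-0.1272, i(V2)=-1.376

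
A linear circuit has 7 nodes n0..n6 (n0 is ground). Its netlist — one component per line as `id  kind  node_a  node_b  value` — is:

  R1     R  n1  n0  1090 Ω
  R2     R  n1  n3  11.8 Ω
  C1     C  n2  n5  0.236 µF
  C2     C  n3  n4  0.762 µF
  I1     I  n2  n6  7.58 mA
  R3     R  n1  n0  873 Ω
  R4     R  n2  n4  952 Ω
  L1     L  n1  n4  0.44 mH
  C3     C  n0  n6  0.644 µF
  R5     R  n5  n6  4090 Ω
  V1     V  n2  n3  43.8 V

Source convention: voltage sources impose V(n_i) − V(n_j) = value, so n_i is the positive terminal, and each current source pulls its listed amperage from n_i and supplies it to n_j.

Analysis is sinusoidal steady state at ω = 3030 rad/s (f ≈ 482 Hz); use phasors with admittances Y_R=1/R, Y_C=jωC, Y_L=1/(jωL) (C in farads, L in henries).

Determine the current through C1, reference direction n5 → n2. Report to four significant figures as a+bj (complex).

Apply KCL at each of the 6 non-ground nodes and solve the resulting linear system.
Node n1: branches {R1, R2, R3, L1} → V_1 = -7.085-1.834j
Node n2: branches {C1, I1, R4, V1} → V_2 = 36.01-1.858j
Node n3: branches {R2, C2, V1} → V_3 = -7.794-1.858j
Node n4: branches {C2, R4, L1} → V_4 = -7.083-1.773j
Node n5: branches {C1, R5} → V_5 = 30.72+7.982j
Node n6: branches {I1, C3, R5} → V_6 = 1.939-7.490j
Source currents: i(V1)=-0.05988-0.003694j

-0.007036-0.003783j A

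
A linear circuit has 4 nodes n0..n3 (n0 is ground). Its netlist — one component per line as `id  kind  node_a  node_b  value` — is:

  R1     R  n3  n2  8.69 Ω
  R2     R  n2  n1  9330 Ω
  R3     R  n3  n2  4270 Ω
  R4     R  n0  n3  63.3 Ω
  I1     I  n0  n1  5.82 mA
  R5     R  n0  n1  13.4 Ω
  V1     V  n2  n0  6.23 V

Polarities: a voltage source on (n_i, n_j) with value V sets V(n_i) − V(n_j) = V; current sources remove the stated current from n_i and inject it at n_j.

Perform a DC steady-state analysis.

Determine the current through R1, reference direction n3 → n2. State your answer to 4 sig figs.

-0.08639 A

MNA unknowns: 3 node voltages V₁..V_3 plus 1 source current (V1)
R1: Y=0.1151 on G[3,2]
R2: Y=0.0001072 on G[2,1]
R3: Y=0.0002342 on G[3,2]
R4: Y=0.01580 on G[0,3]
I1: z[0]−=0.00582, z[1]+=0.00582
R5: Y=0.07463 on G[0,1]
V1: row V2−V0=6.23, i_V1 at 2,0
solve → V1=0.08681, V2=6.230, V3=5.479
aux → i_V1=-0.08722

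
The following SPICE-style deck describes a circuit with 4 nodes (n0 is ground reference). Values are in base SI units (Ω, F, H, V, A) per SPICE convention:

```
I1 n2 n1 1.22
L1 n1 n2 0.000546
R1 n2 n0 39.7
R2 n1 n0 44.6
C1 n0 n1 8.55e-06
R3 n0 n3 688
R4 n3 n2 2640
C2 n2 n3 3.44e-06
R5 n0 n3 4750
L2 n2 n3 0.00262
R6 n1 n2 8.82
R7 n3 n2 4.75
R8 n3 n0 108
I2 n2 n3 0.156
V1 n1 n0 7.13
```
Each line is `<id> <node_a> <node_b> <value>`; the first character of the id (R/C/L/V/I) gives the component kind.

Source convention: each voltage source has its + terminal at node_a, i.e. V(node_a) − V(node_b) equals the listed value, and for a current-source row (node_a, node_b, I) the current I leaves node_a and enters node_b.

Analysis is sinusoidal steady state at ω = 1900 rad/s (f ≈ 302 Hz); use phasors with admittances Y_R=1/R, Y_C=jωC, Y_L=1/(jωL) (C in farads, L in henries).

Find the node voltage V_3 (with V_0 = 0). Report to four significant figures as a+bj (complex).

MNA unknowns: 3 node voltages V₁..V_3 plus 1 source current (V1)
I1: z[2]−=1.22, z[1]+=1.22
L1: Y=0.000-0.9639j on G[1,2]
R1: Y=0.02519+0.000j on G[2,0]
R2: Y=0.02242+0.000j on G[1,0]
C1: Y=0.000+0.01624j on G[0,1]
R3: Y=0.001453+0.000j on G[0,3]
R4: Y=0.0003788+0.000j on G[3,2]
C2: Y=0.000+0.006536j on G[2,3]
R5: Y=0.0002105+0.000j on G[0,3]
L2: Y=0.000-0.2009j on G[2,3]
R6: Y=0.1134+0.000j on G[1,2]
R7: Y=0.2105+0.000j on G[3,2]
R8: Y=0.009259+0.000j on G[3,0]
I2: z[2]−=0.156, z[3]+=0.156
V1: row V1−V0=7.13, i_V1 at 1,0
solve → V1=7.130+0.000j, V2=6.900-1.499j, V3=7.069-1.277j
aux → i_V1=-0.4109-0.06412j

7.069-1.277j V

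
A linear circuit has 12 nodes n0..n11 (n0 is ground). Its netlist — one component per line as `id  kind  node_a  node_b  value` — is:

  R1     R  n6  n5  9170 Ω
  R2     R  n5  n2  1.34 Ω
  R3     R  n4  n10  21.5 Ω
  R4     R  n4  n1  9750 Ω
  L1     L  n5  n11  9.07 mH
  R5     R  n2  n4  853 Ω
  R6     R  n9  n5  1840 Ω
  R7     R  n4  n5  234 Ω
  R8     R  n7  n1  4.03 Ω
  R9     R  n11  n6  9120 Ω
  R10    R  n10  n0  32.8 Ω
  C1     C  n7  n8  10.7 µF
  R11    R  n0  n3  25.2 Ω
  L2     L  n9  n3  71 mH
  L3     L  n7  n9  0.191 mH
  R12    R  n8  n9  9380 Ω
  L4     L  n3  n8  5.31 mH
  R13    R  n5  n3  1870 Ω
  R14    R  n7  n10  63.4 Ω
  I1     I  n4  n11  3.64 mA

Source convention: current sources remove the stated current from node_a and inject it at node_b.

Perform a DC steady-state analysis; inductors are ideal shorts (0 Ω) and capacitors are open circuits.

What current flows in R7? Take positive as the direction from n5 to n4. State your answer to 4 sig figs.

Element admittances at DC:
  Y(R1) = 0.0001091 S between n6,n5
  Y(R2) = 0.7463 S between n5,n2
  Y(R3) = 0.04651 S between n4,n10
  Y(R4) = 0.0001026 S between n4,n1
  L1: short n5↔n11 (DC inductor)
  Y(R5) = 0.001172 S between n2,n4
  Y(R6) = 0.0005435 S between n9,n5
  Y(R7) = 0.004274 S between n4,n5
  Y(R8) = 0.2481 S between n7,n1
  Y(R9) = 0.0001096 S between n11,n6
  Y(R10) = 0.03049 S between n10,n0
  Y(C1) = 0.000 S between n7,n8
  Y(R11) = 0.03968 S between n0,n3
  L2: short n9↔n3 (DC inductor)
  L3: short n7↔n9 (DC inductor)
  Y(R12) = 0.0001066 S between n8,n9
  L4: short n3↔n8 (DC inductor)
  Y(R13) = 0.0005348 S between n5,n3
  Y(R14) = 0.01577 S between n7,n10
  I1: injects 0.00364 A into n11 (from n4)
Assemble and solve the 15×15 MNA system:
  V(n1)=0.007516  V(n2)=0.5400  V(n3)=0.007528  V(n4)=-0.02210  V(n5)=0.5409  V(n6)=0.5409  V(n7)=0.007528  V(n8)=0.007528  V(n9)=0.007528  V(n10)=-0.009799  V(n11)=0.5409
  i(L1)=-0.003640  i(L2)=1.353e-05  i(L3)=-0.0002763  i(L4)=0.000

0.002406 A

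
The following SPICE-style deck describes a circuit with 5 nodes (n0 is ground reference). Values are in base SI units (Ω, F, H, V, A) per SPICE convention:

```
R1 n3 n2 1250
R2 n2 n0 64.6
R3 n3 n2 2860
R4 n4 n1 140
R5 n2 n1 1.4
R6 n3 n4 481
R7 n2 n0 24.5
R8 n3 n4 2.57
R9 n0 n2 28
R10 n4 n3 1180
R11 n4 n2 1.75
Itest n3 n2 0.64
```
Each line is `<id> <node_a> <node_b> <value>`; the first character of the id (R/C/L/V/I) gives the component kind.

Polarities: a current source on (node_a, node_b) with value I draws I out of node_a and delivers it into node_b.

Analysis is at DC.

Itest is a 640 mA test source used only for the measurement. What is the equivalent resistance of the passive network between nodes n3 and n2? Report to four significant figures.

R_eq = 4.258 Ω

Element admittances at DC:
  Y(R1) = 0.0008000 S between n3,n2
  Y(R2) = 0.01548 S between n2,n0
  Y(R3) = 0.0003497 S between n3,n2
  Y(R4) = 0.007143 S between n4,n1
  Y(R5) = 0.7143 S between n2,n1
  Y(R6) = 0.002079 S between n3,n4
  Y(R7) = 0.04082 S between n2,n0
  Y(R8) = 0.3891 S between n3,n4
  Y(R9) = 0.03571 S between n0,n2
  Y(R10) = 0.0008475 S between n4,n3
  Y(R11) = 0.5714 S between n4,n2
  Itest: injects 0.64 A into n2 (from n3)
Assemble and solve the 4×4 MNA system:
  V(n1)=-0.01090  V(n2)=0.000  V(n3)=-2.725  V(n4)=-1.101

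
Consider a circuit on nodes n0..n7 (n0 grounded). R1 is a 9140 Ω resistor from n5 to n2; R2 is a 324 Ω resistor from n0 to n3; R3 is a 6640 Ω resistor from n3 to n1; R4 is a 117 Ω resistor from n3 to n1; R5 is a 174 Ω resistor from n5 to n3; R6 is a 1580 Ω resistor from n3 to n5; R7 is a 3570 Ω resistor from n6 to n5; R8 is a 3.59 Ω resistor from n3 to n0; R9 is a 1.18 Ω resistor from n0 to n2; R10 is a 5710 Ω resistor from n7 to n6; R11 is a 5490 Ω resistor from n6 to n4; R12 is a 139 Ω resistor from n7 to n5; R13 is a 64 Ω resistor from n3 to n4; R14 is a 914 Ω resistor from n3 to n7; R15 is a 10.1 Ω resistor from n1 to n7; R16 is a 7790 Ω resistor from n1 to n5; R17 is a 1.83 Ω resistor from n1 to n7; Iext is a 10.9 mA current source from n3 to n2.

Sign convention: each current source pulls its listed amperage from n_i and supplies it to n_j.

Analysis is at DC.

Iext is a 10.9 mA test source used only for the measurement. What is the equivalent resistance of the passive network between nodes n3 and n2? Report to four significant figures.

R_eq = 4.728 Ω

MNA unknowns: 7 node voltages V₁..V_7
R1: Y=0.0001094 on G[5,2]
R2: Y=0.003086 on G[0,3]
R3: Y=0.0001506 on G[3,1]
R4: Y=0.008547 on G[3,1]
R5: Y=0.005747 on G[5,3]
R6: Y=0.0006329 on G[3,5]
R7: Y=0.0002801 on G[6,5]
R8: Y=0.2786 on G[3,0]
R9: Y=0.8475 on G[0,2]
R10: Y=0.0001751 on G[7,6]
R11: Y=0.0001821 on G[6,4]
R12: Y=0.007194 on G[7,5]
R13: Y=0.01562 on G[3,4]
R14: Y=0.001094 on G[3,7]
R15: Y=0.09901 on G[1,7]
R16: Y=0.0001284 on G[1,5]
R17: Y=0.5464 on G[1,7]
Iext: z[3]−=0.0109, z[2]+=0.0109
solve → V1=-0.03846, V2=0.01286, V3=-0.03868, V4=-0.03868, V5=-0.03816, V6=-0.03839, V7=-0.03846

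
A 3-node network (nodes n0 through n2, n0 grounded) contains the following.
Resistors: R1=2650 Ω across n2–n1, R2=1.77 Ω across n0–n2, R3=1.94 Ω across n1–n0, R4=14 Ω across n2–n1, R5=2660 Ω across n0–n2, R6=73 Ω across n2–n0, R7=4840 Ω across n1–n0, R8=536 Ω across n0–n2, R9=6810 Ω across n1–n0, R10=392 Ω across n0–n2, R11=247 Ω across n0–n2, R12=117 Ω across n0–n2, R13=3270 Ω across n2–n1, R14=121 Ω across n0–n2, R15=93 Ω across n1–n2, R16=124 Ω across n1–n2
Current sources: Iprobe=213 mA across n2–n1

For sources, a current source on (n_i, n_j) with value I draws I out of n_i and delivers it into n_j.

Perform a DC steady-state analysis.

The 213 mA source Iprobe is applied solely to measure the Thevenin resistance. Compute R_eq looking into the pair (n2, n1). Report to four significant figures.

Element admittances at DC:
  Y(R1) = 0.0003774 S between n2,n1
  Y(R2) = 0.5650 S between n0,n2
  Y(R3) = 0.5155 S between n1,n0
  Y(R4) = 0.07143 S between n2,n1
  Y(R5) = 0.0003759 S between n0,n2
  Y(R6) = 0.01370 S between n2,n0
  Y(R7) = 0.0002066 S between n1,n0
  Y(R8) = 0.001866 S between n0,n2
  Y(R9) = 0.0001468 S between n1,n0
  Y(R10) = 0.002551 S between n0,n2
  Y(R11) = 0.004049 S between n0,n2
  Y(R12) = 0.008547 S between n0,n2
  Y(R13) = 0.0003058 S between n2,n1
  Y(R14) = 0.008264 S between n0,n2
  Y(R15) = 0.01075 S between n1,n2
  Y(R16) = 0.008065 S between n1,n2
  Iprobe: injects 0.213 A into n1 (from n2)
Assemble and solve the 2×2 MNA system:
  V(n1)=0.3112  V(n2)=-0.2657

R_eq = 2.708 Ω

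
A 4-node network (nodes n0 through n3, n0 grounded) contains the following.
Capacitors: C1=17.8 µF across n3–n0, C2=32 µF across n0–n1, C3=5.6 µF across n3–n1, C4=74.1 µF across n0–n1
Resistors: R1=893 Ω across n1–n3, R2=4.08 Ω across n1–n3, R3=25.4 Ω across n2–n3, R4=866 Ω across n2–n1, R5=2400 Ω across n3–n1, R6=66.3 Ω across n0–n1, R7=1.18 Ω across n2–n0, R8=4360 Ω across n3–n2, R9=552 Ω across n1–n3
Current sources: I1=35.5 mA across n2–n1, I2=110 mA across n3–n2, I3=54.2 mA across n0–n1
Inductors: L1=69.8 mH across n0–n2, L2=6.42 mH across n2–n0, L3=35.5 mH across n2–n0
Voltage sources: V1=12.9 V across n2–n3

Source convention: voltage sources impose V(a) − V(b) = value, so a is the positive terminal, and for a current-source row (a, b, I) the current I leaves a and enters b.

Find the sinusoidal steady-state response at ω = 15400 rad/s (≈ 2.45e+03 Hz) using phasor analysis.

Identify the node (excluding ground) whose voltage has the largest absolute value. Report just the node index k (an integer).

Apply KCL at each of the 3 non-ground nodes and solve the resulting linear system.
Node n1: branches {R1, I1, R2, R4, R5, R6, C2, C3, C4, R9, I3} → V_1 = -0.1873+1.399j
Node n2: branches {I1, L1, R3, L2, R4, R7, L3, R8, I2, V1} → V_2 = 3.794+3.339j
Node n3: branches {C1, R1, R2, R3, R5, C3, R8, R9, I2, V1} → V_3 = -9.106+3.339j
Source currents: i(V1)=-3.699-2.783j

3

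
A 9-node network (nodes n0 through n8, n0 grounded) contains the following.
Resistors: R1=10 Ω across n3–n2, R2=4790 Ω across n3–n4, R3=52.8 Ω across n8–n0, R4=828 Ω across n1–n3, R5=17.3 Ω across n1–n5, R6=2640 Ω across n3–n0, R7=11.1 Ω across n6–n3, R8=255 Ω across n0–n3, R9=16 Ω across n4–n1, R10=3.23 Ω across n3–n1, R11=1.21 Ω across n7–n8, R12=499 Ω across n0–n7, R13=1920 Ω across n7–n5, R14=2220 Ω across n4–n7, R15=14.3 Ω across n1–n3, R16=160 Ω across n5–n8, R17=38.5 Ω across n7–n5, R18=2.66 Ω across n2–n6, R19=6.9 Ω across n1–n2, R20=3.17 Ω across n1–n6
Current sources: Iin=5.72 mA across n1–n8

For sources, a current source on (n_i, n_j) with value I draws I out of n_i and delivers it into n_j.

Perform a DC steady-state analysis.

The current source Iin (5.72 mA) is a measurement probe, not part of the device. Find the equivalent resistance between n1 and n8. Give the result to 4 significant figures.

R_eq = 40.78 Ω

Apply KCL at each of the 8 non-ground nodes and solve the resulting linear system.
Node n1: branches {R4, R5, R9, R10, R15, R19, R20, Iin} → V_1 = -0.1934
Node n2: branches {R1, R18, R19} → V_2 = -0.1929
Node n3: branches {R1, R2, R4, R6, R7, R8, R10, R15} → V_3 = -0.1918
Node n4: branches {R2, R9, R14} → V_4 = -0.1918
Node n5: branches {R5, R13, R16, R17} → V_5 = -0.1105
Node n6: branches {R7, R18, R20} → V_6 = -0.1930
Node n7: branches {R11, R12, R13, R14, R17} → V_7 = 0.03498
Node n8: branches {R3, R11, R16, Iin} → V_8 = 0.03985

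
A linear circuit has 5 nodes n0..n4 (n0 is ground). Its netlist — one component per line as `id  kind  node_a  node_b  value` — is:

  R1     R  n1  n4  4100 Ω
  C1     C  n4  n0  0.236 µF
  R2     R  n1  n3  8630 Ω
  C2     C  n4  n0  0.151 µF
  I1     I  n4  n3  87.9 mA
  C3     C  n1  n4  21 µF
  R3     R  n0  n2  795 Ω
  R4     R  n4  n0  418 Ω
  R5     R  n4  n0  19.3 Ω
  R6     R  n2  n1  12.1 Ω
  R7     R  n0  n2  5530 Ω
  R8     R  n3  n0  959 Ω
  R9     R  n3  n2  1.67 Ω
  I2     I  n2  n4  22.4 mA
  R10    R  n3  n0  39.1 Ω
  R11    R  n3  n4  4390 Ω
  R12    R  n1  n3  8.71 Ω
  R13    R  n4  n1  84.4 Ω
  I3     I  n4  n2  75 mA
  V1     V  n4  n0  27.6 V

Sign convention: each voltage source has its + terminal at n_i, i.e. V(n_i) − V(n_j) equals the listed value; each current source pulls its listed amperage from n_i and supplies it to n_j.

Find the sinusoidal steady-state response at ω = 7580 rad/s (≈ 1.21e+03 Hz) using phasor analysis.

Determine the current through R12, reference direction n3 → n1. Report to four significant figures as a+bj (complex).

Element admittances at ω=7580 rad/s:
  Y(R1) = 0.0002439+0.000j S between n1,n4
  Y(C1) = 0.000+0.001789j S between n4,n0
  Y(R2) = 0.0001159+0.000j S between n1,n3
  Y(C2) = 0.000+0.001145j S between n4,n0
  I1: injects 0.0879 A into n3 (from n4)
  Y(C3) = 0.000+0.1592j S between n1,n4
  Y(R3) = 0.001258+0.000j S between n0,n2
  Y(R4) = 0.002392+0.000j S between n4,n0
  Y(R5) = 0.05181+0.000j S between n4,n0
  Y(R6) = 0.08264+0.000j S between n2,n1
  Y(R7) = 0.0001808+0.000j S between n0,n2
  Y(R8) = 0.001043+0.000j S between n3,n0
  Y(R9) = 0.5988+0.000j S between n3,n2
  I2: injects 0.0224 A into n4 (from n2)
  Y(R10) = 0.02558+0.000j S between n3,n0
  Y(R11) = 0.0002278+0.000j S between n3,n4
  Y(R12) = 0.1148+0.000j S between n1,n3
  Y(R13) = 0.01185+0.000j S between n4,n1
  I3: injects 0.075 A into n2 (from n4)
  V1: constraint V(n4)−V(n0) = 27.6
Assemble and solve the 5×5 MNA system:
  V(n1)=26.84+3.287j  V(n2)=24.36+2.904j  V(n3)=23.99+2.858j  V(n4)=27.60+0.000j
  i(V1)=-2.170-0.1612j

-0.3272-0.04922j A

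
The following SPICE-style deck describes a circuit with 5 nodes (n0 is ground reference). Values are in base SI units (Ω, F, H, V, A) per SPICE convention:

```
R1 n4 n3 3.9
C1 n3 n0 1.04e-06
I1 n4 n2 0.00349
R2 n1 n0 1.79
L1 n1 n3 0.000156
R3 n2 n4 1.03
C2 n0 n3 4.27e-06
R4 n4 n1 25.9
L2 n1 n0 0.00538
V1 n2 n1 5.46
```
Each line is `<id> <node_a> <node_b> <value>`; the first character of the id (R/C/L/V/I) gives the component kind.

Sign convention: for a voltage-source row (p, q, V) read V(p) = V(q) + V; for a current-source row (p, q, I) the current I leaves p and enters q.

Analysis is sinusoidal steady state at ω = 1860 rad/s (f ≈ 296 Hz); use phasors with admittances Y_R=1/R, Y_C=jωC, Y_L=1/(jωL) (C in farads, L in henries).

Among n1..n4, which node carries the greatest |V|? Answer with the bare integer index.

MNA unknowns: 4 node voltages V₁..V_4 plus 1 source current (V1)
R1: Y=0.2564+0.000j on G[4,3]
C1: Y=0.000+0.001934j on G[3,0]
I1: z[4]−=0.00349, z[2]+=0.00349
R2: Y=0.5587+0.000j on G[1,0]
L1: Y=0.000-3.446j on G[1,3]
R3: Y=0.9709+0.000j on G[2,4]
C2: Y=0.000+0.007942j on G[0,3]
R4: Y=0.03861+0.000j on G[4,1]
L2: Y=0.000-0.09993j on G[1,0]
V1: row V2−V1=5.46, i_V1 at 2,1
solve → V1=0.005413+0.0005450j, V2=5.465+0.0005450j, V3=0.02394+0.3117j, V4=4.194+0.06357j
aux → i_V1=-1.231+0.06119j

2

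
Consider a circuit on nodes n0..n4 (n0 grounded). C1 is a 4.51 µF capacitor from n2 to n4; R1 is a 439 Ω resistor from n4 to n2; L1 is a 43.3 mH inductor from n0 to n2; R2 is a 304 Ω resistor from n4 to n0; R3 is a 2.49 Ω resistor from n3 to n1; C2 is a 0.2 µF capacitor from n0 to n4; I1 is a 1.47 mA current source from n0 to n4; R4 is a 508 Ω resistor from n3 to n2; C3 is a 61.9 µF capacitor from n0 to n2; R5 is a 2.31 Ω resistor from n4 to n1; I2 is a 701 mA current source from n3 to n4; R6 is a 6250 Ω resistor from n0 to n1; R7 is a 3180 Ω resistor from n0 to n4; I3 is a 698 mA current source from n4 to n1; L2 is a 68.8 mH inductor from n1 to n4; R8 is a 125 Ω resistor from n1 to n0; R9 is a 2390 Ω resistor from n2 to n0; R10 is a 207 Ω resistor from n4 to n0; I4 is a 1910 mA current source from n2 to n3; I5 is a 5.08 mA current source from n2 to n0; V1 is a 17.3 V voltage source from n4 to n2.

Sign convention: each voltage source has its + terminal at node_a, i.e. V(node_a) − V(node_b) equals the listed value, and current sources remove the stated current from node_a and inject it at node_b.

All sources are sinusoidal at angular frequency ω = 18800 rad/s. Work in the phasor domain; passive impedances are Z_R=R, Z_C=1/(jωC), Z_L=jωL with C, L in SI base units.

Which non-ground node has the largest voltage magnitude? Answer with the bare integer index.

Element admittances at ω=18800 rad/s:
  Y(C1) = 0.000+0.08479j S between n2,n4
  Y(R1) = 0.002278+0.000j S between n4,n2
  Y(L1) = 0.000-0.001228j S between n0,n2
  Y(R2) = 0.003289+0.000j S between n4,n0
  Y(R3) = 0.4016+0.000j S between n3,n1
  Y(C2) = 0.000+0.003760j S between n0,n4
  I1: injects 0.00147 A into n4 (from n0)
  Y(R4) = 0.001969+0.000j S between n3,n2
  Y(C3) = 0.000+1.164j S between n0,n2
  Y(R5) = 0.4329+0.000j S between n4,n1
  I2: injects 0.701 A into n4 (from n3)
  Y(R6) = 0.0001600+0.000j S between n0,n1
  Y(R7) = 0.0003145+0.000j S between n0,n4
  I3: injects 0.698 A into n1 (from n4)
  Y(L2) = 0.000-0.0007731j S between n1,n4
  Y(R8) = 0.008000+0.000j S between n1,n0
  Y(R9) = 0.0004184+0.000j S between n2,n0
  Y(R10) = 0.004831+0.000j S between n4,n0
  I4: injects 1.91 A into n3 (from n2)
  I5: injects 0.00508 A into n0 (from n2)
  V1: constraint V(n4)−V(n2) = 17.3
Assemble and solve the 5×5 MNA system:
  V(n1)=21.14+0.2774j  V(n2)=-0.05981+0.2757j  V(n3)=24.03+0.2774j  V(n4)=17.24+0.2757j
  i(V1)=1.508-1.536j

3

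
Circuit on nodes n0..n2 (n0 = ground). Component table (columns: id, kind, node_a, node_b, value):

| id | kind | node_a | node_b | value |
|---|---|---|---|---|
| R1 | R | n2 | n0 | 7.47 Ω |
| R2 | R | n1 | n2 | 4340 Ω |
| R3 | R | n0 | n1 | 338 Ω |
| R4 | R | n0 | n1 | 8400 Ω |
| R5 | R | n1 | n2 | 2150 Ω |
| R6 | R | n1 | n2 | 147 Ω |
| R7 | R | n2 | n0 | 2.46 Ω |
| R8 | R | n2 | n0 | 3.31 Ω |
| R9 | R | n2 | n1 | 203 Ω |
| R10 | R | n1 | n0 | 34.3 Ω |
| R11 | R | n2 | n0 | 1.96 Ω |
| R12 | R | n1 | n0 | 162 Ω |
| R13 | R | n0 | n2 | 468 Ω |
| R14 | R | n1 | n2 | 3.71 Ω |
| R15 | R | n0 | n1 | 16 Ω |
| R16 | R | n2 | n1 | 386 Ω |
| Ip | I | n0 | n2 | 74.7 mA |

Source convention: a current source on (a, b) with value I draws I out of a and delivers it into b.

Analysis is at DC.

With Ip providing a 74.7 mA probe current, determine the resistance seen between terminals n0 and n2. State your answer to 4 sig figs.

R_eq = 0.6996 Ω

Element admittances at DC:
  Y(R1) = 0.1339 S between n2,n0
  Y(R2) = 0.0002304 S between n1,n2
  Y(R3) = 0.002959 S between n0,n1
  Y(R4) = 0.0001190 S between n0,n1
  Y(R5) = 0.0004651 S between n1,n2
  Y(R6) = 0.006803 S between n1,n2
  Y(R7) = 0.4065 S between n2,n0
  Y(R8) = 0.3021 S between n2,n0
  Y(R9) = 0.004926 S between n2,n1
  Y(R10) = 0.02915 S between n1,n0
  Y(R11) = 0.5102 S between n2,n0
  Y(R12) = 0.006173 S between n1,n0
  Y(R13) = 0.002137 S between n0,n2
  Y(R14) = 0.2695 S between n1,n2
  Y(R15) = 0.06250 S between n0,n1
  Y(R16) = 0.002591 S between n2,n1
  Ip: injects 0.0747 A into n2 (from n0)
Assemble and solve the 2×2 MNA system:
  V(n1)=0.03858  V(n2)=0.05226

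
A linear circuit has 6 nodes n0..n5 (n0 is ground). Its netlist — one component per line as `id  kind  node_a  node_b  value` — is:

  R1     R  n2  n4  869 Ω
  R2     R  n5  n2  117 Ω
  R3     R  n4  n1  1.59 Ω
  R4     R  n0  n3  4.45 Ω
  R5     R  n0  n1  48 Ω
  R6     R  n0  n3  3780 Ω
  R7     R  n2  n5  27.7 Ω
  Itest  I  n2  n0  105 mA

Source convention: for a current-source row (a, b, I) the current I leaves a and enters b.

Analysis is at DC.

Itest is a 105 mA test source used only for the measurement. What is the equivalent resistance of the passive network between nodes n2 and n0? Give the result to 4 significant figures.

Apply KCL at each of the 5 non-ground nodes and solve the resulting linear system.
Node n1: branches {R3, R5} → V_1 = -5.040
Node n2: branches {R1, R2, R7, Itest} → V_2 = -96.45
Node n3: branches {R4, R6} → V_3 = 0.000
Node n4: branches {R1, R3} → V_4 = -5.207
Node n5: branches {R2, R7} → V_5 = -96.45

R_eq = 918.6 Ω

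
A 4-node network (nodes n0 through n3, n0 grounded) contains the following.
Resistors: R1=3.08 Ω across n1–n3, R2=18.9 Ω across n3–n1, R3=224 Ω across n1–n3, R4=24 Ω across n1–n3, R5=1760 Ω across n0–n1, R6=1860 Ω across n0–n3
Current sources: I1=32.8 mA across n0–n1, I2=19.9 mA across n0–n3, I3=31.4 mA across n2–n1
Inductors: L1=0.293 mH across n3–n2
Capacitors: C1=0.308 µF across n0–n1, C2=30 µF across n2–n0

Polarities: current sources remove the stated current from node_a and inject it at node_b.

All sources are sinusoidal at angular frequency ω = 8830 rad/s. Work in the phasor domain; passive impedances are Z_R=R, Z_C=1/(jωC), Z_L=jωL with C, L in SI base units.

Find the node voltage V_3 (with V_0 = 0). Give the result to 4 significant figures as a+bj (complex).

-0.0005114+0.01868j V

Apply KCL at each of the 3 non-ground nodes and solve the resulting linear system.
Node n1: branches {R1, R2, I1, R3, R4, C1, R5, I3} → V_1 = 0.1509+0.01769j
Node n2: branches {L1, C2, I3} → V_2 = -0.001625-0.1988j
Node n3: branches {R1, R2, L1, R3, R4, I2, R6} → V_3 = -0.0005114+0.01868j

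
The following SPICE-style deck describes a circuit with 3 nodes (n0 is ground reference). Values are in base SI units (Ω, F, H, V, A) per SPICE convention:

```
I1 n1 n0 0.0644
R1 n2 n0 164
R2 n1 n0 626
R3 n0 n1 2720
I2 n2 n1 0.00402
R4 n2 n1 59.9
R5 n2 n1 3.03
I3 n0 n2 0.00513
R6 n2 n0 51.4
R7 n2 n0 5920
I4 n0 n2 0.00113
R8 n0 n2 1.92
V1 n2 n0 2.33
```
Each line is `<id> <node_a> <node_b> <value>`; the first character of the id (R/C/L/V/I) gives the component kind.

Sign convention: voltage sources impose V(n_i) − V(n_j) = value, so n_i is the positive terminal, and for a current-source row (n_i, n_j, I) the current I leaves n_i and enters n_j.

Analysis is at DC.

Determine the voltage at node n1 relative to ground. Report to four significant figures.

2.144 V

Element admittances at DC:
  I1: injects 0.0644 A into n0 (from n1)
  Y(R1) = 0.006098 S between n2,n0
  Y(R2) = 0.001597 S between n1,n0
  Y(R3) = 0.0003676 S between n0,n1
  I2: injects 0.00402 A into n1 (from n2)
  Y(R4) = 0.01669 S between n2,n1
  Y(R5) = 0.3300 S between n2,n1
  I3: injects 0.00513 A into n2 (from n0)
  Y(R6) = 0.01946 S between n2,n0
  Y(R7) = 0.0001689 S between n2,n0
  I4: injects 0.00113 A into n2 (from n0)
  Y(R8) = 0.5208 S between n0,n2
  V1: constraint V(n2)−V(n0) = 2.33
Assemble and solve the 3×3 MNA system:
  V(n1)=2.144  V(n2)=2.330
  i(V1)=-1.336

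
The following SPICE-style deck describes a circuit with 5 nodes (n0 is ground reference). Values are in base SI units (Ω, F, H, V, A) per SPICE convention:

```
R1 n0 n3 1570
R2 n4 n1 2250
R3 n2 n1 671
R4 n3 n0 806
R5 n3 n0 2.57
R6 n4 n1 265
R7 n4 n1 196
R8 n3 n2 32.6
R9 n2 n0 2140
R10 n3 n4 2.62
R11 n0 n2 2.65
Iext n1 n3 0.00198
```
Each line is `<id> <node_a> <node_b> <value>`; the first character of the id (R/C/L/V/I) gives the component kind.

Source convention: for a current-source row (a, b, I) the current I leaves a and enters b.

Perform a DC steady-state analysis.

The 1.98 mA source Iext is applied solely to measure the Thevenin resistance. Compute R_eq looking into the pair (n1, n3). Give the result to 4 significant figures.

Apply KCL at each of the 4 non-ground nodes and solve the resulting linear system.
Node n1: branches {R2, R3, R6, R7, Iext} → V_1 = -0.1866
Node n2: branches {R3, R8, R9, R11} → V_2 = -0.0006324
Node n3: branches {R1, R4, R5, R8, R10, Iext} → V_3 = 0.0006112
Node n4: branches {R2, R6, R7, R10} → V_4 = -0.003850

R_eq = 94.53 Ω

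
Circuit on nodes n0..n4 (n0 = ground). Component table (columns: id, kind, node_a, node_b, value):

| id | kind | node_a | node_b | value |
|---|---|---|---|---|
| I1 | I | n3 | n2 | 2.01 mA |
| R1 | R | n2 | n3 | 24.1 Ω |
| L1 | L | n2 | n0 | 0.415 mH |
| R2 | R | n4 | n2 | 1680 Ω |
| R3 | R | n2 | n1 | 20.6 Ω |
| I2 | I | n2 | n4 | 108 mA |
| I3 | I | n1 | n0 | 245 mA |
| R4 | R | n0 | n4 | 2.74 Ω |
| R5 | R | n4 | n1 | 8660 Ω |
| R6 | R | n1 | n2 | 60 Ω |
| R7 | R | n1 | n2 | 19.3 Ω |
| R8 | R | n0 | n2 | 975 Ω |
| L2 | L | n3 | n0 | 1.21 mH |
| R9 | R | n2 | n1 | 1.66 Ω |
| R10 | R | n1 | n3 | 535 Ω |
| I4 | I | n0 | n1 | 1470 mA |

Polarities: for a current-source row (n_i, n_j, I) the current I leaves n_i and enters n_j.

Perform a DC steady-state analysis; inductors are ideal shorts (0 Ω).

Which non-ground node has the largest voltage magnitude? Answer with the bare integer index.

Apply KCL at each of the 4 non-ground nodes and solve the resulting linear system.
Node n1: branches {R3, I3, R5, R6, R7, R9, R10, I4} → V_1 = 1.698
Node n2: branches {I1, R1, L1, R2, R3, I2, R6, R7, R8, R9} → V_2 = 0.000
Node n3: branches {I1, R1, L2, R10} → V_3 = 0.000
Node n4: branches {R2, I2, R4, R5} → V_4 = 0.2959
Source currents: i(L1)=1.116, i(L2)=0.001164

1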